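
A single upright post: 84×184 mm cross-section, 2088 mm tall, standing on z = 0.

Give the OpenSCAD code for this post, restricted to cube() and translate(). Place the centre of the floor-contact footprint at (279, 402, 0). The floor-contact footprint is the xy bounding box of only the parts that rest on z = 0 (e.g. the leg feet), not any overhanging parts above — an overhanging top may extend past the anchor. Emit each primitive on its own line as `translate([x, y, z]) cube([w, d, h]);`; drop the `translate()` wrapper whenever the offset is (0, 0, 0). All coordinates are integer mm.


translate([237, 310, 0]) cube([84, 184, 2088]);


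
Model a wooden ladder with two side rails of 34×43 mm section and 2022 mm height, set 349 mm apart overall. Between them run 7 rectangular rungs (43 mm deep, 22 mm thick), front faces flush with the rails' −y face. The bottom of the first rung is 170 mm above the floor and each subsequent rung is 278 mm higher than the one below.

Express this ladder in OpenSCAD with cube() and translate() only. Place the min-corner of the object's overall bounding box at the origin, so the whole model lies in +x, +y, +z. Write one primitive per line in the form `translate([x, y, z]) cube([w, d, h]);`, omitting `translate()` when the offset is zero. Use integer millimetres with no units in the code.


// rung span = 349 - 2*34 = 281
// rung[k] z = 170 + k*278
cube([34, 43, 2022]);
translate([315, 0, 0]) cube([34, 43, 2022]);
translate([34, 0, 170]) cube([281, 43, 22]);
translate([34, 0, 448]) cube([281, 43, 22]);
translate([34, 0, 726]) cube([281, 43, 22]);
translate([34, 0, 1004]) cube([281, 43, 22]);
translate([34, 0, 1282]) cube([281, 43, 22]);
translate([34, 0, 1560]) cube([281, 43, 22]);
translate([34, 0, 1838]) cube([281, 43, 22]);


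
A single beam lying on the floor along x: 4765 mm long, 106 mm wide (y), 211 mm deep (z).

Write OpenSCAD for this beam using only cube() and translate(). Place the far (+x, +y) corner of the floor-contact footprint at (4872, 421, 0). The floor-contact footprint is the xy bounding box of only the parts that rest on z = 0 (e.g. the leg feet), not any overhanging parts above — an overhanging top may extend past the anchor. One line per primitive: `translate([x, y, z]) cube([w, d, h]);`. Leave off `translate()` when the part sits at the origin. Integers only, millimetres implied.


translate([107, 315, 0]) cube([4765, 106, 211]);


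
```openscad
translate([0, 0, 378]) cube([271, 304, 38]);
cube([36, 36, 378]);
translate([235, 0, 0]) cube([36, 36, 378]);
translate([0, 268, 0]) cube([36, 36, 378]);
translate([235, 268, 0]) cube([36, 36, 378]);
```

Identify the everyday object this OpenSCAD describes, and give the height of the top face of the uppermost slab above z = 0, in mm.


A stool. The seat height is 416 mm.

A 271×304×38 slab at z = 378 on four corner posts — a stool. The seat top is 378 + 38 = 416 mm.


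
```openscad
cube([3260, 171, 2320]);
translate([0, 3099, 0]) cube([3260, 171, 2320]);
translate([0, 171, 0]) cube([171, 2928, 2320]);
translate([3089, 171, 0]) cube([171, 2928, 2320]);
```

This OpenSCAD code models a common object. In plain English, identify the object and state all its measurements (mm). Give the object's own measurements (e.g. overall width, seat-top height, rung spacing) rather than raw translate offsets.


The wall frame of a small rectangular building: four walls, each 2320 mm tall and 171 mm thick, enclosing a footprint 3260 mm (x) by 3270 mm (y) outside-to-outside, with no floor or roof. The front and back walls (the −y and +y sides) span the full width; the two side walls fit between them.


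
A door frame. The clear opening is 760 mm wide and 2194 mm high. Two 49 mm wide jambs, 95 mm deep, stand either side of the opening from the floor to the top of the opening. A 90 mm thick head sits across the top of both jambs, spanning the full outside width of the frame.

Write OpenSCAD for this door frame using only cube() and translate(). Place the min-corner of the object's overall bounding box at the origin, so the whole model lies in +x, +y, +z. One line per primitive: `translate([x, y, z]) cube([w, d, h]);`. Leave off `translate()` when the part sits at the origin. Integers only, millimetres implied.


cube([49, 95, 2194]);
translate([809, 0, 0]) cube([49, 95, 2194]);
translate([0, 0, 2194]) cube([858, 95, 90]);


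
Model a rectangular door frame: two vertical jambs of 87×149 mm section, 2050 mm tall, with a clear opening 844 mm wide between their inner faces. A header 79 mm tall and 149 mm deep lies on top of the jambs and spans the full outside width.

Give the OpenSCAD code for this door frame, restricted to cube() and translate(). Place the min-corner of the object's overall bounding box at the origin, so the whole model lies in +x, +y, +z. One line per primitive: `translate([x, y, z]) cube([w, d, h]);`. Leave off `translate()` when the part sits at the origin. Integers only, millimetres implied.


cube([87, 149, 2050]);
translate([931, 0, 0]) cube([87, 149, 2050]);
translate([0, 0, 2050]) cube([1018, 149, 79]);


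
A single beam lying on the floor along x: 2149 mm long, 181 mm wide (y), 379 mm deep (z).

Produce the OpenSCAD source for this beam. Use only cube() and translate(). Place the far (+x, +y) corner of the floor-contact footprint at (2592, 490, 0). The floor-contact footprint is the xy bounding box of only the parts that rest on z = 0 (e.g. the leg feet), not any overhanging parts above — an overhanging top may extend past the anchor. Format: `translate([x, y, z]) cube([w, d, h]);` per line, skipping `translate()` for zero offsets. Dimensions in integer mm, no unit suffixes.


translate([443, 309, 0]) cube([2149, 181, 379]);


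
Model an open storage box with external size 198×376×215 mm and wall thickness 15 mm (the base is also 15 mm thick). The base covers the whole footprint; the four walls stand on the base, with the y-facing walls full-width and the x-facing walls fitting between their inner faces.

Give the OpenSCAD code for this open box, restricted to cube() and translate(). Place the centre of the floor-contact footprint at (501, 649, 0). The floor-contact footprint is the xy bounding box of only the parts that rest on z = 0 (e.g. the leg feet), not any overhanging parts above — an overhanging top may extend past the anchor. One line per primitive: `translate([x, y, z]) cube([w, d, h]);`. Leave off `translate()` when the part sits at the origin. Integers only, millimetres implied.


translate([402, 461, 0]) cube([198, 376, 15]);
translate([402, 461, 15]) cube([198, 15, 200]);
translate([402, 822, 15]) cube([198, 15, 200]);
translate([402, 476, 15]) cube([15, 346, 200]);
translate([585, 476, 15]) cube([15, 346, 200]);


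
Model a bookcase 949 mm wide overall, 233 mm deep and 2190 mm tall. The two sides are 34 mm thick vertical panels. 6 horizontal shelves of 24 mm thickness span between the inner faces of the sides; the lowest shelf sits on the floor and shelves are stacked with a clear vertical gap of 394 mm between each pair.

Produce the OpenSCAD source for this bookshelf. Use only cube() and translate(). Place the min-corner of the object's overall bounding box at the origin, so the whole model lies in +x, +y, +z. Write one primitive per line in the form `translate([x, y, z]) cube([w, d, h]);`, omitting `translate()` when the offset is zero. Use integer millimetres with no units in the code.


cube([34, 233, 2190]);
translate([915, 0, 0]) cube([34, 233, 2190]);
translate([34, 0, 0]) cube([881, 233, 24]);
translate([34, 0, 418]) cube([881, 233, 24]);
translate([34, 0, 836]) cube([881, 233, 24]);
translate([34, 0, 1254]) cube([881, 233, 24]);
translate([34, 0, 1672]) cube([881, 233, 24]);
translate([34, 0, 2090]) cube([881, 233, 24]);


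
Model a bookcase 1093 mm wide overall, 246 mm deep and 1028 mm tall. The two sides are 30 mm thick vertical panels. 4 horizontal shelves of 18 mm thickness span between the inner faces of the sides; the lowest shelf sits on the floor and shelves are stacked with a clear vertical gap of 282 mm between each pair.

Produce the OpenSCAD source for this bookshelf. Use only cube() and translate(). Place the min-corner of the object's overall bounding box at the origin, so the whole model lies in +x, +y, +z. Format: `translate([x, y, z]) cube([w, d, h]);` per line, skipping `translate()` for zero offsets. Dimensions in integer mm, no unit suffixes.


cube([30, 246, 1028]);
translate([1063, 0, 0]) cube([30, 246, 1028]);
translate([30, 0, 0]) cube([1033, 246, 18]);
translate([30, 0, 300]) cube([1033, 246, 18]);
translate([30, 0, 600]) cube([1033, 246, 18]);
translate([30, 0, 900]) cube([1033, 246, 18]);


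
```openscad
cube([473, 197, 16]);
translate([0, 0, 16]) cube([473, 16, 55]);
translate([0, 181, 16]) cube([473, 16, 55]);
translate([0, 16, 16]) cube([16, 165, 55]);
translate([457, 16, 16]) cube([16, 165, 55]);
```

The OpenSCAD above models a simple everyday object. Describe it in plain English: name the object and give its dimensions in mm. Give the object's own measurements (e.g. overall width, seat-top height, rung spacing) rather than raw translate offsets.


An open-topped rectangular box: outside dimensions 473×197×71 mm, with a uniform wall and base thickness of 16 mm. The base is a full 473×197 slab on the floor; four walls sit on top of the base. The front and back walls (the −y and +y sides) span the full width; the two side walls fit between them.


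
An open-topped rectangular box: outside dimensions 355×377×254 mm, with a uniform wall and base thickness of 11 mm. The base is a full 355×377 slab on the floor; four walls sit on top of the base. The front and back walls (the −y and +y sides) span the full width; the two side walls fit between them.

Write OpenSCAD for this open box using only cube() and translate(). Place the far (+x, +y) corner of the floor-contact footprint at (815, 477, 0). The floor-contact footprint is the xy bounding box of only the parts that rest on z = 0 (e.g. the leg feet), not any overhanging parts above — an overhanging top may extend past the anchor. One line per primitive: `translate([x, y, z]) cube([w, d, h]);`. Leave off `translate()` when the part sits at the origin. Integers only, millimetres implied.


translate([460, 100, 0]) cube([355, 377, 11]);
translate([460, 100, 11]) cube([355, 11, 243]);
translate([460, 466, 11]) cube([355, 11, 243]);
translate([460, 111, 11]) cube([11, 355, 243]);
translate([804, 111, 11]) cube([11, 355, 243]);


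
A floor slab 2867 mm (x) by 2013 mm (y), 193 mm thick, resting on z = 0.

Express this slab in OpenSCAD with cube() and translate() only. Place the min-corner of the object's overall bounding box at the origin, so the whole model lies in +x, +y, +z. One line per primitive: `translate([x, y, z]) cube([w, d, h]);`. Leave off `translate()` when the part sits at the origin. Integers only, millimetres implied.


cube([2867, 2013, 193]);


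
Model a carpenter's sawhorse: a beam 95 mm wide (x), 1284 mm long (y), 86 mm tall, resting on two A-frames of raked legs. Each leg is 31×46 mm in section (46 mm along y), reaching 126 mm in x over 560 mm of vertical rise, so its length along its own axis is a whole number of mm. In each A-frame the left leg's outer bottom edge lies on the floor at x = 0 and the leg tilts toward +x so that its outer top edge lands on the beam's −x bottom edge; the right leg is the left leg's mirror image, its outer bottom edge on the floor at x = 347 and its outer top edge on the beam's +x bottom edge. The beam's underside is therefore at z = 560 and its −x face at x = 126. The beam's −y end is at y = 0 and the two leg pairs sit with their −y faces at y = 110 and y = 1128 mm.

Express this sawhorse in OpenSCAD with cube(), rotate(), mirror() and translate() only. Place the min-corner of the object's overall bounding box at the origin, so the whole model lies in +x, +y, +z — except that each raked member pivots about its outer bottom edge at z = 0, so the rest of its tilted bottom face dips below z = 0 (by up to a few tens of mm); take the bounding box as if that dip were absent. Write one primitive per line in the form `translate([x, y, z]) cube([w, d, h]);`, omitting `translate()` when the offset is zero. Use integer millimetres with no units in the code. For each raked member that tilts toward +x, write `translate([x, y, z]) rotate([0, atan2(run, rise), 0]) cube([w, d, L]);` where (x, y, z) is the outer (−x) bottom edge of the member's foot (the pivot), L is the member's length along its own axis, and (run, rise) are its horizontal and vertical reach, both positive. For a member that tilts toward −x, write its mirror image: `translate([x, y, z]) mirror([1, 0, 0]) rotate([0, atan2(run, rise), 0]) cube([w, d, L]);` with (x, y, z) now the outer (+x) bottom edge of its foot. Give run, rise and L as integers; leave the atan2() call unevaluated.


translate([126, 0, 560]) cube([95, 1284, 86]);
translate([0, 110, 0]) rotate([0, atan2(126, 560), 0]) cube([31, 46, 574]);
translate([347, 110, 0]) mirror([1, 0, 0]) rotate([0, atan2(126, 560), 0]) cube([31, 46, 574]);
translate([0, 1128, 0]) rotate([0, atan2(126, 560), 0]) cube([31, 46, 574]);
translate([347, 1128, 0]) mirror([1, 0, 0]) rotate([0, atan2(126, 560), 0]) cube([31, 46, 574]);


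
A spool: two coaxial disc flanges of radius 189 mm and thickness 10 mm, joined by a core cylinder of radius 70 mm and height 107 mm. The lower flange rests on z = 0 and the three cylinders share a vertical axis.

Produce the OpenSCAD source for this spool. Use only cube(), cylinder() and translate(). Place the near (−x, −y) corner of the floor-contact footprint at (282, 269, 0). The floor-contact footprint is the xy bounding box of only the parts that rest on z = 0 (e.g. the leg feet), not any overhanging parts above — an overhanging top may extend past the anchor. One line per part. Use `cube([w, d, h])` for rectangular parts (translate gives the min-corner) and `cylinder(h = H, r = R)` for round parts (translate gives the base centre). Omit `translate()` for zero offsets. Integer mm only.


translate([471, 458, 0]) cylinder(h = 10, r = 189);
translate([471, 458, 10]) cylinder(h = 107, r = 70);
translate([471, 458, 117]) cylinder(h = 10, r = 189);


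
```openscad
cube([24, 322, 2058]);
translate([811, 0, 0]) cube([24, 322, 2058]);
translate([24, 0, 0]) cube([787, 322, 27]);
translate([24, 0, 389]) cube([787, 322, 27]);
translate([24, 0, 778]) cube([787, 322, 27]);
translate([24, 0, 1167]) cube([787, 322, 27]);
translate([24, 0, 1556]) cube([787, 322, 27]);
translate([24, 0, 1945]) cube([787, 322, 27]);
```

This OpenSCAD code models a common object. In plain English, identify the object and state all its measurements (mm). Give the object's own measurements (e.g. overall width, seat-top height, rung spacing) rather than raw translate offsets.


An open bookshelf. Two side panels, each 24 mm thick, 322 mm deep and 2058 mm tall, stand 835 mm apart (outside-to-outside). Between them sit 6 shelves, each 27 mm thick and 322 mm deep, spanning the full gap between the sides. The bottom shelf rests on the floor (its underside at z = 0) and the clear gap between one shelf's top and the next shelf's underside is 362 mm.


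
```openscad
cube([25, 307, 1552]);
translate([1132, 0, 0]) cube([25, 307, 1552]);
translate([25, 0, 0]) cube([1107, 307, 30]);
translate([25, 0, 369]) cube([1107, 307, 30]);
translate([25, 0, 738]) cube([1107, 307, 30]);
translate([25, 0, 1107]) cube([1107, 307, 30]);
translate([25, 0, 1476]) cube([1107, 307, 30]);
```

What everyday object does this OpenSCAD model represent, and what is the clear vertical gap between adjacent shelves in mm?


A bookshelf. The clear shelf gap is 339 mm.

Two tall side panels with 5 horizontal boards between them — a bookshelf. The first two shelf undersides are at z = 0 and z = 369; with shelf thickness 30, the clear gap is 369 − 0 − 30 = 339 mm.


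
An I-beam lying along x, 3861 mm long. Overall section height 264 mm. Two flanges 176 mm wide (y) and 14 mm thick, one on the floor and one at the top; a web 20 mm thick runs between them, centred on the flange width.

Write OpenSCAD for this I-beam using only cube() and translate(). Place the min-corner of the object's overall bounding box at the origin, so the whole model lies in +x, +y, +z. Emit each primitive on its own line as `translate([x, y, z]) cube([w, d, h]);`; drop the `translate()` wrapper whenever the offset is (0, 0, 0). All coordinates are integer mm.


cube([3861, 176, 14]);
translate([0, 78, 14]) cube([3861, 20, 236]);
translate([0, 0, 250]) cube([3861, 176, 14]);


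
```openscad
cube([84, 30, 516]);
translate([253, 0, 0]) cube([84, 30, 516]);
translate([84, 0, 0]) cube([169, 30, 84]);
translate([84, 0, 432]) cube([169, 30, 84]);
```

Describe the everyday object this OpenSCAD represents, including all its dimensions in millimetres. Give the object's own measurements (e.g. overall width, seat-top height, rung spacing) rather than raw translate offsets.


A rectangular picture frame lying in the x–z plane (depth along y). The opening is 169 mm wide (x) by 348 mm tall (z), surrounded by a border 84 mm wide on all four sides. The frame is 30 mm deep and is made of two full-height vertical stiles with two horizontal rails fitted between them.


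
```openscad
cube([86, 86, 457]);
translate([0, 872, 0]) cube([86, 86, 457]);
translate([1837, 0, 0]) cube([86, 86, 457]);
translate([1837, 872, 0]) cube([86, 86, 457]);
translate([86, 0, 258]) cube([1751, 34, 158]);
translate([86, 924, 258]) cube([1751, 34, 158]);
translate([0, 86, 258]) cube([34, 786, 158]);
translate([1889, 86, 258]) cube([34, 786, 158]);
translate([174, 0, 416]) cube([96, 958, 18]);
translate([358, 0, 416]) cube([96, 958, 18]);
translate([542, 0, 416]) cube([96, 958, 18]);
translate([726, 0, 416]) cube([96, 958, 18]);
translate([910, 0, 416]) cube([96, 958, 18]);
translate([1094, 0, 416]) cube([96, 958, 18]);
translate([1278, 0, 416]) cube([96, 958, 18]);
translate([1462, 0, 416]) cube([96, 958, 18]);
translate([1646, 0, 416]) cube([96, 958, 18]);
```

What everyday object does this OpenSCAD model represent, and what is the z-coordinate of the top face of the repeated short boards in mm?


A bed frame. The slat-top height is 434 mm.

Four posts, four rails, and a row of slats — a bed frame. Slats sit on the rails at z = 258 + 158 = 416; with slat thickness 18, the top is 434 mm.


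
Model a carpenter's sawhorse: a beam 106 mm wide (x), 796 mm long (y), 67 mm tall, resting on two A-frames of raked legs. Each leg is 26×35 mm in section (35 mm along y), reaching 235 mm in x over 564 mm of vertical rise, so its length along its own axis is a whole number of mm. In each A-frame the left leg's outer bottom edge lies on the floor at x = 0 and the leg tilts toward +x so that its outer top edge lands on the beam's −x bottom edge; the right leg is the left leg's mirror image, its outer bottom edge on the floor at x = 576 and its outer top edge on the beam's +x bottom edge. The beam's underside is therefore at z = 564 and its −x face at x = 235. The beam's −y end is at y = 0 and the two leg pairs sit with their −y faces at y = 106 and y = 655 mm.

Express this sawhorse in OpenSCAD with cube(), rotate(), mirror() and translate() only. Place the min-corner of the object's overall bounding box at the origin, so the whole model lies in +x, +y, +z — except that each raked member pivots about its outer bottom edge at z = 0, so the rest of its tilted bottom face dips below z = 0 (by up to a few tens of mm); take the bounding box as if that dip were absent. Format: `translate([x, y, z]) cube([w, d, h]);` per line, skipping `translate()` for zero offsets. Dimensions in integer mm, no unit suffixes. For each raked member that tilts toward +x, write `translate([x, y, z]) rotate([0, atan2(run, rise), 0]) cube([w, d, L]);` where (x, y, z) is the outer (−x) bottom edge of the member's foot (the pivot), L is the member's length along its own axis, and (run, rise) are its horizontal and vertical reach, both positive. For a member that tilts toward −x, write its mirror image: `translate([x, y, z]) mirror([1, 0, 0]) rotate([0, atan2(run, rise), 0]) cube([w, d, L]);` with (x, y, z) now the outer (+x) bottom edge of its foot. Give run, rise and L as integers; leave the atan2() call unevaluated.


// leg length = √(235² + 564²) = 611
// right-leg outer foot x = 2·235 + 106 = 576
// beam min-corner = (235, 0, 564)
translate([235, 0, 564]) cube([106, 796, 67]);
translate([0, 106, 0]) rotate([0, atan2(235, 564), 0]) cube([26, 35, 611]);
translate([576, 106, 0]) mirror([1, 0, 0]) rotate([0, atan2(235, 564), 0]) cube([26, 35, 611]);
translate([0, 655, 0]) rotate([0, atan2(235, 564), 0]) cube([26, 35, 611]);
translate([576, 655, 0]) mirror([1, 0, 0]) rotate([0, atan2(235, 564), 0]) cube([26, 35, 611]);


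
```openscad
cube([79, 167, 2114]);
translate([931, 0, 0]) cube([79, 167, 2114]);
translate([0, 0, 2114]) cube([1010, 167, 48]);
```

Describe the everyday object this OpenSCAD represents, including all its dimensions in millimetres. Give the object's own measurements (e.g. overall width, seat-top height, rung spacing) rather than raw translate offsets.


A door frame. The clear opening is 852 mm wide and 2114 mm high. Two 79 mm wide jambs, 167 mm deep, stand either side of the opening from the floor to the top of the opening. A 48 mm thick head sits across the top of both jambs, spanning the full outside width of the frame.


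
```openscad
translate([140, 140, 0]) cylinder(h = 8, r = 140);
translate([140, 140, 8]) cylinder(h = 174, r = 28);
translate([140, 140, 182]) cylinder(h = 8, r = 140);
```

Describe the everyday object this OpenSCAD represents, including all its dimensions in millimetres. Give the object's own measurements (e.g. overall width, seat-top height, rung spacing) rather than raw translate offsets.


A spool: two coaxial disc flanges of radius 140 mm and thickness 8 mm, joined by a core cylinder of radius 28 mm and height 174 mm. The lower flange rests on z = 0 and the three cylinders share a vertical axis.


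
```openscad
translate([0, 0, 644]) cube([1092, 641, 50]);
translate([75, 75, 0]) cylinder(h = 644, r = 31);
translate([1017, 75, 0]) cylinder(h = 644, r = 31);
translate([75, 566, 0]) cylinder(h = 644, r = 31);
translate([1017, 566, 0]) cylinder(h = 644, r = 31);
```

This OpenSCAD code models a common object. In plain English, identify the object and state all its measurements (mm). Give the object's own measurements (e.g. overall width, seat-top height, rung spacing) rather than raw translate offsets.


A rectangular dining table. The top is 1092×641×50 mm with its upper surface at z = 694 mm. It stands on four round legs of 62 mm diameter, each leg's bounding box inset 44 mm from the nearest pair of top edges, running from the floor to the underside of the top.


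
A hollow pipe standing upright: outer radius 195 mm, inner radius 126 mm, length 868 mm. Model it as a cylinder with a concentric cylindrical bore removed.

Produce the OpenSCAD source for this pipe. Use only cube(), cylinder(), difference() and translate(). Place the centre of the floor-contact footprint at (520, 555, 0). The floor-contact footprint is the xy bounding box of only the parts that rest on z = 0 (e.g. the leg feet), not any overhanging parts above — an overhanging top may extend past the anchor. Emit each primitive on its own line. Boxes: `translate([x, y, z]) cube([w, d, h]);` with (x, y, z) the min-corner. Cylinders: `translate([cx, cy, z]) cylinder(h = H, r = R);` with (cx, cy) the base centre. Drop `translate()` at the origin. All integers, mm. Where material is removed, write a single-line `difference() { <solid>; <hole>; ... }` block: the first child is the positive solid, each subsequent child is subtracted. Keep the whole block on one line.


difference() { translate([520, 555, 0]) cylinder(h = 868, r = 195); translate([520, 555, 0]) cylinder(h = 868, r = 126); }


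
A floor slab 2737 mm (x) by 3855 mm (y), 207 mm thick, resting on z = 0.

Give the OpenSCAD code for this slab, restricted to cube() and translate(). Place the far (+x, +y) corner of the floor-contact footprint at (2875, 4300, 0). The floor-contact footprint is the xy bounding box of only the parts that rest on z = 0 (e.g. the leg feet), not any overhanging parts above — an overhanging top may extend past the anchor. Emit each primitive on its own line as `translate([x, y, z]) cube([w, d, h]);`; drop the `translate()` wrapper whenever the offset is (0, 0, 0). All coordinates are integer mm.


translate([138, 445, 0]) cube([2737, 3855, 207]);


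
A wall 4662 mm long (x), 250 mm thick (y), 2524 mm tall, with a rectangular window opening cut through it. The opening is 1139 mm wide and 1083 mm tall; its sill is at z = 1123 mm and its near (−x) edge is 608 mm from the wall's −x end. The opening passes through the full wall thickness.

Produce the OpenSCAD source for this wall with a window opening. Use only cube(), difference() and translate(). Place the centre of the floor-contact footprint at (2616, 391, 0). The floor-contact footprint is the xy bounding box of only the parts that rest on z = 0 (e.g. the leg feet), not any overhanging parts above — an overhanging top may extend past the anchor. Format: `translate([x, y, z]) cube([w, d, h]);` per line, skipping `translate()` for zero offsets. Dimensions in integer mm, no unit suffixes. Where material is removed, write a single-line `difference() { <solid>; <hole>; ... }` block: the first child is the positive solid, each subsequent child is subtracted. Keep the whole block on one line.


difference() { translate([285, 266, 0]) cube([4662, 250, 2524]); translate([893, 266, 1123]) cube([1139, 250, 1083]); }


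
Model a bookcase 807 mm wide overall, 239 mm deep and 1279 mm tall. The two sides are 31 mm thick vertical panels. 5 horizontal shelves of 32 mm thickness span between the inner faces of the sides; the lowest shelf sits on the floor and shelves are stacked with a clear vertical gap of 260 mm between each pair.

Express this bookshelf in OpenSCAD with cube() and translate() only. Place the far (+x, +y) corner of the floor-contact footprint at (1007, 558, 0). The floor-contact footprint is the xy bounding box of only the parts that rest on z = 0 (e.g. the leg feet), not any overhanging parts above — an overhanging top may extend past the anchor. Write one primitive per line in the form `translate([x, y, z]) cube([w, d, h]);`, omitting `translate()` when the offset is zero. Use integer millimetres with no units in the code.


translate([200, 319, 0]) cube([31, 239, 1279]);
translate([976, 319, 0]) cube([31, 239, 1279]);
translate([231, 319, 0]) cube([745, 239, 32]);
translate([231, 319, 292]) cube([745, 239, 32]);
translate([231, 319, 584]) cube([745, 239, 32]);
translate([231, 319, 876]) cube([745, 239, 32]);
translate([231, 319, 1168]) cube([745, 239, 32]);


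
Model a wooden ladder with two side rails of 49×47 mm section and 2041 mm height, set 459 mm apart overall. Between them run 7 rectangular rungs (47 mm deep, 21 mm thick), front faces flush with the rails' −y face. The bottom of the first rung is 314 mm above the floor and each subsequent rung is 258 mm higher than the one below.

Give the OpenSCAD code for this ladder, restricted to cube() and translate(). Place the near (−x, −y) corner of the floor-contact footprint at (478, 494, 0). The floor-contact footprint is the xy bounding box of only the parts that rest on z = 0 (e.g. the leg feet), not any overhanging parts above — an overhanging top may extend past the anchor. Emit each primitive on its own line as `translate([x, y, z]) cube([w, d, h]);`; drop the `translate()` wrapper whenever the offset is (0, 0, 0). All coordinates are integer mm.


// rung span = 459 - 2*49 = 361
// rung[k] z = 314 + k*258
translate([478, 494, 0]) cube([49, 47, 2041]);
translate([888, 494, 0]) cube([49, 47, 2041]);
translate([527, 494, 314]) cube([361, 47, 21]);
translate([527, 494, 572]) cube([361, 47, 21]);
translate([527, 494, 830]) cube([361, 47, 21]);
translate([527, 494, 1088]) cube([361, 47, 21]);
translate([527, 494, 1346]) cube([361, 47, 21]);
translate([527, 494, 1604]) cube([361, 47, 21]);
translate([527, 494, 1862]) cube([361, 47, 21]);


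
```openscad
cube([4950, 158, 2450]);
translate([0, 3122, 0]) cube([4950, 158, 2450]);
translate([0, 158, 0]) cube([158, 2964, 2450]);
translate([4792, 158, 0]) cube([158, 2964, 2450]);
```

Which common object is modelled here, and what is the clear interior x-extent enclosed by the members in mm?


A house (or room) frame. The interior width is 4634 mm.

Four 2450 mm walls enclosing a rectangle with no floor or roof — a room or house frame. Outside width is 4950 mm and wall thickness is 158 mm, so the interior width is 4950 − 2 × 158 = 4634 mm.


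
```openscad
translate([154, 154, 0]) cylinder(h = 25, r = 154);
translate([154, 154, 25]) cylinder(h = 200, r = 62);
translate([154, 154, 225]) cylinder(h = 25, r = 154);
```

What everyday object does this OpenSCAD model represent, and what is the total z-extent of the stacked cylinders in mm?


A spool. The overall height is 250 mm.

Three coaxial cylinders, large–small–large — a spool. Two 25 mm flanges and a 200 mm core give 25 + 200 + 25 = 250 mm.


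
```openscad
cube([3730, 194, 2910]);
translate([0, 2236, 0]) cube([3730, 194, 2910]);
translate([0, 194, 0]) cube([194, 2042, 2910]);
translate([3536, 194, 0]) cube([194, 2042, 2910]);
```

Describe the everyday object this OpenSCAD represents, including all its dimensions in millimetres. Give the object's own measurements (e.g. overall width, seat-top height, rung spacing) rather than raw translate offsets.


The wall frame of a small rectangular building: four walls, each 2910 mm tall and 194 mm thick, enclosing a footprint 3730 mm (x) by 2430 mm (y) outside-to-outside, with no floor or roof. The front and back walls (the −y and +y sides) span the full width; the two side walls fit between them.


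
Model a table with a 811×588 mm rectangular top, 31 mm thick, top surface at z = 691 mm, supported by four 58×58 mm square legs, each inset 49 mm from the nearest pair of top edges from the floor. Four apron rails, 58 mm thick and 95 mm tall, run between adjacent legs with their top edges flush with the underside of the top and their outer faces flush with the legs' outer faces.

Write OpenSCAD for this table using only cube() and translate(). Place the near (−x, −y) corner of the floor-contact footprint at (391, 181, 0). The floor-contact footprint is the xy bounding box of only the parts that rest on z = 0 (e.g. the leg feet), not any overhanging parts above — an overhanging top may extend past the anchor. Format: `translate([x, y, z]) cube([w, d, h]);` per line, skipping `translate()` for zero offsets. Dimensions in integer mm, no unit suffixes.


translate([342, 132, 660]) cube([811, 588, 31]);
translate([391, 181, 0]) cube([58, 58, 660]);
translate([1046, 181, 0]) cube([58, 58, 660]);
translate([391, 613, 0]) cube([58, 58, 660]);
translate([1046, 613, 0]) cube([58, 58, 660]);
translate([449, 181, 565]) cube([597, 58, 95]);
translate([449, 613, 565]) cube([597, 58, 95]);
translate([391, 239, 565]) cube([58, 374, 95]);
translate([1046, 239, 565]) cube([58, 374, 95]);


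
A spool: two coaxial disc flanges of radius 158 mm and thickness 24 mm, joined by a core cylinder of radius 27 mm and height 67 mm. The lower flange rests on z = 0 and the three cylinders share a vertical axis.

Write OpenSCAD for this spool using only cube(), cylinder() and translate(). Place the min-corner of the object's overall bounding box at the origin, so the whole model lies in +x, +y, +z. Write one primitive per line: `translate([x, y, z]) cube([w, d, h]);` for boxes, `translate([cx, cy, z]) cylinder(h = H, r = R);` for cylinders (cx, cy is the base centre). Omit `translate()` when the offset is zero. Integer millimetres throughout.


translate([158, 158, 0]) cylinder(h = 24, r = 158);
translate([158, 158, 24]) cylinder(h = 67, r = 27);
translate([158, 158, 91]) cylinder(h = 24, r = 158);


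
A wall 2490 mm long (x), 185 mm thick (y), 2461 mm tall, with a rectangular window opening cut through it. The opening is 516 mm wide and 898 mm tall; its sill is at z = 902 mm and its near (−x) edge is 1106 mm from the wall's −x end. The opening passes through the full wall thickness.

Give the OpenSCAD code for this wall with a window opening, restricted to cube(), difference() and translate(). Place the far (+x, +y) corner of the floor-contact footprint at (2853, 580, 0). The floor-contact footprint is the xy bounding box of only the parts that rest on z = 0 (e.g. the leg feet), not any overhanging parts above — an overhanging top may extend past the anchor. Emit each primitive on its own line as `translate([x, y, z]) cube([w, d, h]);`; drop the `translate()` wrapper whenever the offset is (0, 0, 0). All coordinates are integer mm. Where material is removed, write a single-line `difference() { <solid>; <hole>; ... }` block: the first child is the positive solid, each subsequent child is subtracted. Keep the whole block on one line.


difference() { translate([363, 395, 0]) cube([2490, 185, 2461]); translate([1469, 395, 902]) cube([516, 185, 898]); }


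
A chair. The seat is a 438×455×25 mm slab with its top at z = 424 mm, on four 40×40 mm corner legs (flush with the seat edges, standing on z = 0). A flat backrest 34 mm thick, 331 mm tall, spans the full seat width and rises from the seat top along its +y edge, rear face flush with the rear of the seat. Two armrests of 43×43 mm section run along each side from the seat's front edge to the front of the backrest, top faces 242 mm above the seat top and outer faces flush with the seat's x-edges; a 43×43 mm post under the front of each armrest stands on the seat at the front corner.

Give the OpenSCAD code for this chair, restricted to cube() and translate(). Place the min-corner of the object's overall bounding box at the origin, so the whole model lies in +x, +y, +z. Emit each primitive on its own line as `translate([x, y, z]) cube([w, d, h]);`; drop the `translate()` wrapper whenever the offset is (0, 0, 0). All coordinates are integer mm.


translate([0, 0, 399]) cube([438, 455, 25]);
cube([40, 40, 399]);
translate([398, 0, 0]) cube([40, 40, 399]);
translate([0, 415, 0]) cube([40, 40, 399]);
translate([398, 415, 0]) cube([40, 40, 399]);
translate([0, 421, 424]) cube([438, 34, 331]);
translate([0, 0, 623]) cube([43, 421, 43]);
translate([395, 0, 623]) cube([43, 421, 43]);
translate([0, 0, 424]) cube([43, 43, 199]);
translate([395, 0, 424]) cube([43, 43, 199]);


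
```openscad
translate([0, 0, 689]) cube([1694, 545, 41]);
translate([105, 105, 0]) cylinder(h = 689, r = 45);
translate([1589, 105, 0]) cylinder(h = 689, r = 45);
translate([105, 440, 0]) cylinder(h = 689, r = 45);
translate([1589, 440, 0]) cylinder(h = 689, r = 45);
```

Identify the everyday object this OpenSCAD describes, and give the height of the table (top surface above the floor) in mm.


A table. The table height is 730 mm.

A 1694×545×41 slab sits at z = 689 on four Ø90 mm round legs — a table. The top surface is at 689 + 41 = 730 mm.


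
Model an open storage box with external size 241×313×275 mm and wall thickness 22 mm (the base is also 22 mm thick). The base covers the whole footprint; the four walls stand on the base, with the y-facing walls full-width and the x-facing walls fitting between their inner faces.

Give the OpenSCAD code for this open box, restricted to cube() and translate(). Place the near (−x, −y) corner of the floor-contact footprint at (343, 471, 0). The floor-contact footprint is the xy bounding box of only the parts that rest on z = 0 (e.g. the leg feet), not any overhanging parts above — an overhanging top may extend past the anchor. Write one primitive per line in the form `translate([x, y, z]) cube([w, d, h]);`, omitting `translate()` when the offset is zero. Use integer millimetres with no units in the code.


translate([343, 471, 0]) cube([241, 313, 22]);
translate([343, 471, 22]) cube([241, 22, 253]);
translate([343, 762, 22]) cube([241, 22, 253]);
translate([343, 493, 22]) cube([22, 269, 253]);
translate([562, 493, 22]) cube([22, 269, 253]);


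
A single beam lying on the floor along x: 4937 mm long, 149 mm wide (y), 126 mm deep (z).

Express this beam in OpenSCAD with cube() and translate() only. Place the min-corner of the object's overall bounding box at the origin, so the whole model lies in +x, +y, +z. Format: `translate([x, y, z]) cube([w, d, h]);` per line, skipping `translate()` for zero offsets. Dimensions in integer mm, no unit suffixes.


cube([4937, 149, 126]);


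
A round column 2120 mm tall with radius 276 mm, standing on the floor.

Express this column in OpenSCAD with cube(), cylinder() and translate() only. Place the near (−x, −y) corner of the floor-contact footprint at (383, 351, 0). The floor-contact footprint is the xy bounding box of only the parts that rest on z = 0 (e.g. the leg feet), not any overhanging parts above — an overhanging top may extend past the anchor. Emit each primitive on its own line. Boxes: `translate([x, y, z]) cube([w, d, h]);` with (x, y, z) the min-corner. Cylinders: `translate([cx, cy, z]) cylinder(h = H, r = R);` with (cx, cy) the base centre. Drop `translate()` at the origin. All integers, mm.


translate([659, 627, 0]) cylinder(h = 2120, r = 276);


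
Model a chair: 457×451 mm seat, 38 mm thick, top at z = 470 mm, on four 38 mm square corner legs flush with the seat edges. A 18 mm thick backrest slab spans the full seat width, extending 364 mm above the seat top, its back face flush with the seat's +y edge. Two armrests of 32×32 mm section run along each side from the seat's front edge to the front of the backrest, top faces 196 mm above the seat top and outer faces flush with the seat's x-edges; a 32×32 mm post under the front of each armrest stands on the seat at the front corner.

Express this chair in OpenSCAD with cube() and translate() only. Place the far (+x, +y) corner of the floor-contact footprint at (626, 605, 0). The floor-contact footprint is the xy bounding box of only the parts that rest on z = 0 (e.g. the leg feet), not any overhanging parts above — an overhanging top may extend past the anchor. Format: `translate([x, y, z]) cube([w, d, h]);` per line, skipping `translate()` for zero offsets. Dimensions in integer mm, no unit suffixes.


// leg_h = 470 - 38 = 432
// arm post h = 196 - 32 = 164
translate([169, 154, 432]) cube([457, 451, 38]);
translate([169, 154, 0]) cube([38, 38, 432]);
translate([588, 154, 0]) cube([38, 38, 432]);
translate([169, 567, 0]) cube([38, 38, 432]);
translate([588, 567, 0]) cube([38, 38, 432]);
translate([169, 587, 470]) cube([457, 18, 364]);
translate([169, 154, 634]) cube([32, 433, 32]);
translate([594, 154, 634]) cube([32, 433, 32]);
translate([169, 154, 470]) cube([32, 32, 164]);
translate([594, 154, 470]) cube([32, 32, 164]);


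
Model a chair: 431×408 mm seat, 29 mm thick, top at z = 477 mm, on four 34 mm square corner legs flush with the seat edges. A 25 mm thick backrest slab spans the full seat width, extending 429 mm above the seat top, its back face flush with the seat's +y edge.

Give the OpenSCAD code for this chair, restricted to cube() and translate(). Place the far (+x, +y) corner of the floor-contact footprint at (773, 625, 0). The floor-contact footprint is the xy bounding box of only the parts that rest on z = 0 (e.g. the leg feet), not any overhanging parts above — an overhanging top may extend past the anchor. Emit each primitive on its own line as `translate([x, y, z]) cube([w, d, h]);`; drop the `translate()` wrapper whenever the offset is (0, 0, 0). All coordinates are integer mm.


translate([342, 217, 448]) cube([431, 408, 29]);
translate([342, 217, 0]) cube([34, 34, 448]);
translate([739, 217, 0]) cube([34, 34, 448]);
translate([342, 591, 0]) cube([34, 34, 448]);
translate([739, 591, 0]) cube([34, 34, 448]);
translate([342, 600, 477]) cube([431, 25, 429]);


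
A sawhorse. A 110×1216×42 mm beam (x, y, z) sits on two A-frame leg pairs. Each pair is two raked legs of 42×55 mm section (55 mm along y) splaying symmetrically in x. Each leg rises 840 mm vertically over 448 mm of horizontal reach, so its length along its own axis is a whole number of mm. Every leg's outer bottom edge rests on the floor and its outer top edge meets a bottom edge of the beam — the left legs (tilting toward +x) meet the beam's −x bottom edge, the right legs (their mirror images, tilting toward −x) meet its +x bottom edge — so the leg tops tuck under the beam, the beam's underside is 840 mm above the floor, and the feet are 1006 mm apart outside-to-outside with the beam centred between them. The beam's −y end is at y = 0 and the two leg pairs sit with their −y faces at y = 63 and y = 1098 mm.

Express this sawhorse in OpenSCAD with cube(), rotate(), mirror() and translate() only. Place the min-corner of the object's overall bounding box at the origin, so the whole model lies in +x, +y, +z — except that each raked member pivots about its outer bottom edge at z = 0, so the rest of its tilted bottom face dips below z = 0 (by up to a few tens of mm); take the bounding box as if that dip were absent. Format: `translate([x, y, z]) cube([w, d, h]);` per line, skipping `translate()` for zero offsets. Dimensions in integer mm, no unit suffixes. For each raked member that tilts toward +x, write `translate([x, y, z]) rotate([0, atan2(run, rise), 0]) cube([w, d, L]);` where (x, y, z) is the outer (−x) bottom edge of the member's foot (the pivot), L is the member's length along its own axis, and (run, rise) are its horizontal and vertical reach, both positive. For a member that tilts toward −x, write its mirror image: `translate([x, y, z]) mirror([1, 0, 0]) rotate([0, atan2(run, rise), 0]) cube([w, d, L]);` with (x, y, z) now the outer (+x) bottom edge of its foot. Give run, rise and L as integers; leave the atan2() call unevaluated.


translate([448, 0, 840]) cube([110, 1216, 42]);
translate([0, 63, 0]) rotate([0, atan2(448, 840), 0]) cube([42, 55, 952]);
translate([1006, 63, 0]) mirror([1, 0, 0]) rotate([0, atan2(448, 840), 0]) cube([42, 55, 952]);
translate([0, 1098, 0]) rotate([0, atan2(448, 840), 0]) cube([42, 55, 952]);
translate([1006, 1098, 0]) mirror([1, 0, 0]) rotate([0, atan2(448, 840), 0]) cube([42, 55, 952]);
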